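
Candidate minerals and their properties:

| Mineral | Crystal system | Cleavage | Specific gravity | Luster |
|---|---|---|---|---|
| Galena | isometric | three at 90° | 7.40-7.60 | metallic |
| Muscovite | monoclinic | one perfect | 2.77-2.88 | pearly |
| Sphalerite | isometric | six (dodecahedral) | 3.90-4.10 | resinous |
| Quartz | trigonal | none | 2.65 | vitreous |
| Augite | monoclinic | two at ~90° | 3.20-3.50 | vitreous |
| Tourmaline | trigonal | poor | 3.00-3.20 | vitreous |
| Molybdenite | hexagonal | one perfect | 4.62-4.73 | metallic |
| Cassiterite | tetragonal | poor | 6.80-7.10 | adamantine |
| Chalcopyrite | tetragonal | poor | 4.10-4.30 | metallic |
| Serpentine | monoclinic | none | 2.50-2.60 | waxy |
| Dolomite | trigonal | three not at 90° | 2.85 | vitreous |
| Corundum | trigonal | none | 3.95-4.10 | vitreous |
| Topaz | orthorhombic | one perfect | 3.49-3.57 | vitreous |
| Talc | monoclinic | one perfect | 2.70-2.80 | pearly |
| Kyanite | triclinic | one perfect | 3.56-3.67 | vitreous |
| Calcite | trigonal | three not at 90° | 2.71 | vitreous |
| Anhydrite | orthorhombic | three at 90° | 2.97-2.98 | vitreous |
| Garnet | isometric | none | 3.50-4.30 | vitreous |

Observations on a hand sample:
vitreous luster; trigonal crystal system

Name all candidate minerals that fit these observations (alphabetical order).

Calcite, Corundum, Dolomite, Quartz, Tourmaline

Vitreous luster: only Quartz, Augite, Tourmaline, Dolomite, Corundum, Topaz, Kyanite, Calcite, Anhydrite, Garnet remain.
Trigonal crystal system is inconsistent with Augite, Topaz, Kyanite, Anhydrite, Garnet.
The minerals that satisfy all observations are Calcite, Corundum, Dolomite, Quartz, Tourmaline.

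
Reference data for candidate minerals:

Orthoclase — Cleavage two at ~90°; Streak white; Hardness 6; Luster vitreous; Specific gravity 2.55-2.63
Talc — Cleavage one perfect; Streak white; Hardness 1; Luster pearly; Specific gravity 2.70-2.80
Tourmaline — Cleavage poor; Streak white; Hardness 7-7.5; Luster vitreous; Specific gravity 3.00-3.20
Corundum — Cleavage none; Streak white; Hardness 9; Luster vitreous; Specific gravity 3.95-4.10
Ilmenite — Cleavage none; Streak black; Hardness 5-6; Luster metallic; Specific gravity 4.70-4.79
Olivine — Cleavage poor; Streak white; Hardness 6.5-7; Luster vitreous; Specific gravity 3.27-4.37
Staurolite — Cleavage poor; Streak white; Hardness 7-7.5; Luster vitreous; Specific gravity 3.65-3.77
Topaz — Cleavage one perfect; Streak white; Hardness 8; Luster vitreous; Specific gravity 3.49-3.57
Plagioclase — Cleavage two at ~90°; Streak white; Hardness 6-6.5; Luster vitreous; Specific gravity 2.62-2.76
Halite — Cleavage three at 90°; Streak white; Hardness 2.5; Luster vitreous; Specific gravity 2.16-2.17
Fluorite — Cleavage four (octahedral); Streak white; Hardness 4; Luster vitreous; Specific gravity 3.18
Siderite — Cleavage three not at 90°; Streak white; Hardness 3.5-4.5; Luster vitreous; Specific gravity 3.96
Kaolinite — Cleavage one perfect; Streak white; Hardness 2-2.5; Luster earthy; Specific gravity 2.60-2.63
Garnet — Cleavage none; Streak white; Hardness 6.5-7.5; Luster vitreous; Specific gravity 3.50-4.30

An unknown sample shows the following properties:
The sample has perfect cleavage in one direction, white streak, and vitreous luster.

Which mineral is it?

Perfect cleavage in one direction: Talc, Topaz, Kaolinite remain.
White streak: no further eliminations.
Vitreous luster: Topaz remains.
Only Topaz satisfies all observations.

Topaz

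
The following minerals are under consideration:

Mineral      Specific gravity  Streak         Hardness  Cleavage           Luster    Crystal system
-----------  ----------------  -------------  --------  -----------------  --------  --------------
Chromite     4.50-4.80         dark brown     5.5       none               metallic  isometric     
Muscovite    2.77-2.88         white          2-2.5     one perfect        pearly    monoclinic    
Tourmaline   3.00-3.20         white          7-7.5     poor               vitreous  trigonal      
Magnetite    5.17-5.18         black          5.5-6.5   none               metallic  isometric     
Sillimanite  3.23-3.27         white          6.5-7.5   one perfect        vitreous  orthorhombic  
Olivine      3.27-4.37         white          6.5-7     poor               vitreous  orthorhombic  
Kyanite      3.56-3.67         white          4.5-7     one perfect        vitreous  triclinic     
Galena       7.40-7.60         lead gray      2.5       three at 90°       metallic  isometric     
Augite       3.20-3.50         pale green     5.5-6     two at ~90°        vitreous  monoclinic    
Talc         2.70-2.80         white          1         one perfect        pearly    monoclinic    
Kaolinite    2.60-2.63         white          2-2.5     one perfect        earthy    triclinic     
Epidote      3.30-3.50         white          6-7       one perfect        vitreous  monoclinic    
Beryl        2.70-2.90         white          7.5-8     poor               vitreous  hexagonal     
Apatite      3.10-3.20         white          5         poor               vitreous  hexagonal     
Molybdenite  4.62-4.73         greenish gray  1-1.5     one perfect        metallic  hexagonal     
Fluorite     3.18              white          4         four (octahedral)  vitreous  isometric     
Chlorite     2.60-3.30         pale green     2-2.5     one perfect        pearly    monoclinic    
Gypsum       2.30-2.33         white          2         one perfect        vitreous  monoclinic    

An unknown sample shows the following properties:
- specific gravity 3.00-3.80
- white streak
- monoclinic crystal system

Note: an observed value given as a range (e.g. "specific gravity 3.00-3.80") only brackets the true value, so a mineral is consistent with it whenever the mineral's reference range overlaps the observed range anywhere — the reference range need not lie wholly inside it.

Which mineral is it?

Specific gravity 3.00-3.80: leaves Tourmaline, Sillimanite, Olivine, Kyanite, Augite, Epidote, Apatite, Fluorite, Chlorite.
White streak rules out Augite, Chlorite.
Monoclinic crystal system: only Epidote remains.
Only Epidote satisfies all observations.

Epidote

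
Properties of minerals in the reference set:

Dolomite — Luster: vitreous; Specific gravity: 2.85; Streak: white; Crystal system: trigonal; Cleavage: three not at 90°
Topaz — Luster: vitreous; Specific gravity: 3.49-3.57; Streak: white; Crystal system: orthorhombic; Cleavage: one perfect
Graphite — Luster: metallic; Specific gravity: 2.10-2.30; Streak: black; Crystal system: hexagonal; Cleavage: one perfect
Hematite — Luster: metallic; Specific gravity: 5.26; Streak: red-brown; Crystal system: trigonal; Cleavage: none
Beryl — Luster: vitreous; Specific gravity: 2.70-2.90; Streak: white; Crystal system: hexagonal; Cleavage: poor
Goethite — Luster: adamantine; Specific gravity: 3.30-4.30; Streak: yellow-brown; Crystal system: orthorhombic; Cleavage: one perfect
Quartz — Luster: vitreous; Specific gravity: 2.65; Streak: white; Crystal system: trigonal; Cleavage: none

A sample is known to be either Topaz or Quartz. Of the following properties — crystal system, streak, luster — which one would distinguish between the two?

Crystal system: Topaz orthorhombic, Quartz trigonal — these differ.
Streak: both white — identical.
Luster: both vitreous — identical.
Only crystal system differs between Topaz and Quartz among the listed tests.

crystal system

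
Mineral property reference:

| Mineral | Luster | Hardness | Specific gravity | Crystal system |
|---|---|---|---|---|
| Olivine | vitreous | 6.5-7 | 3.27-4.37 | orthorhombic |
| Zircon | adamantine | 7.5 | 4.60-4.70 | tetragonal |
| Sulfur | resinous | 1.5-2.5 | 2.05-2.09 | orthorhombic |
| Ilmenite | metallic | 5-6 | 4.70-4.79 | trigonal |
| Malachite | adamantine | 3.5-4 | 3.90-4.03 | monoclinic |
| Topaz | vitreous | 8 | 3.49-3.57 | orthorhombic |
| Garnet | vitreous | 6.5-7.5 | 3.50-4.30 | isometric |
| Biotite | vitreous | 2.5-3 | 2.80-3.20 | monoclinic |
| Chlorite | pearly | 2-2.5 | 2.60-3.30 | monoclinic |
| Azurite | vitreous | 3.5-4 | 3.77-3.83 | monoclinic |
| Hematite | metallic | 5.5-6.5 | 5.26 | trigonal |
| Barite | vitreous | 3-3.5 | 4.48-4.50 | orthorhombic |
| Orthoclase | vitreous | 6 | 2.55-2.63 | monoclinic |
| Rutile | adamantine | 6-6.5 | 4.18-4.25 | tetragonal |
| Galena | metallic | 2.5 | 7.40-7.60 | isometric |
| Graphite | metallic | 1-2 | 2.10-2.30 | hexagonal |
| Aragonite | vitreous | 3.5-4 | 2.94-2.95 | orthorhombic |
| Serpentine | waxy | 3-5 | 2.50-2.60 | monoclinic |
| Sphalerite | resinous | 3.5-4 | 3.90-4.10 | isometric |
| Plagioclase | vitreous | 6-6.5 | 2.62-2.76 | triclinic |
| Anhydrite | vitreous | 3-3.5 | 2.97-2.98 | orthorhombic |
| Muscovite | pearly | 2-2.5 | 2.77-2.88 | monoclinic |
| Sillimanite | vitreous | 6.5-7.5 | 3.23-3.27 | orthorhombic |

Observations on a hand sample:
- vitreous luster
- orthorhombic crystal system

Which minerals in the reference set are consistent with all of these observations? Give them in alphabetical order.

Anhydrite, Aragonite, Barite, Olivine, Sillimanite, Topaz

Vitreous luster — leaves Olivine, Topaz, Garnet, Biotite, Azurite, Barite, Orthoclase, Aragonite, Plagioclase, Anhydrite, Sillimanite.
Orthorhombic crystal system rules out Garnet, Biotite, Azurite, Orthoclase, Plagioclase.
Remaining candidates: Anhydrite, Aragonite, Barite, Olivine, Sillimanite, Topaz.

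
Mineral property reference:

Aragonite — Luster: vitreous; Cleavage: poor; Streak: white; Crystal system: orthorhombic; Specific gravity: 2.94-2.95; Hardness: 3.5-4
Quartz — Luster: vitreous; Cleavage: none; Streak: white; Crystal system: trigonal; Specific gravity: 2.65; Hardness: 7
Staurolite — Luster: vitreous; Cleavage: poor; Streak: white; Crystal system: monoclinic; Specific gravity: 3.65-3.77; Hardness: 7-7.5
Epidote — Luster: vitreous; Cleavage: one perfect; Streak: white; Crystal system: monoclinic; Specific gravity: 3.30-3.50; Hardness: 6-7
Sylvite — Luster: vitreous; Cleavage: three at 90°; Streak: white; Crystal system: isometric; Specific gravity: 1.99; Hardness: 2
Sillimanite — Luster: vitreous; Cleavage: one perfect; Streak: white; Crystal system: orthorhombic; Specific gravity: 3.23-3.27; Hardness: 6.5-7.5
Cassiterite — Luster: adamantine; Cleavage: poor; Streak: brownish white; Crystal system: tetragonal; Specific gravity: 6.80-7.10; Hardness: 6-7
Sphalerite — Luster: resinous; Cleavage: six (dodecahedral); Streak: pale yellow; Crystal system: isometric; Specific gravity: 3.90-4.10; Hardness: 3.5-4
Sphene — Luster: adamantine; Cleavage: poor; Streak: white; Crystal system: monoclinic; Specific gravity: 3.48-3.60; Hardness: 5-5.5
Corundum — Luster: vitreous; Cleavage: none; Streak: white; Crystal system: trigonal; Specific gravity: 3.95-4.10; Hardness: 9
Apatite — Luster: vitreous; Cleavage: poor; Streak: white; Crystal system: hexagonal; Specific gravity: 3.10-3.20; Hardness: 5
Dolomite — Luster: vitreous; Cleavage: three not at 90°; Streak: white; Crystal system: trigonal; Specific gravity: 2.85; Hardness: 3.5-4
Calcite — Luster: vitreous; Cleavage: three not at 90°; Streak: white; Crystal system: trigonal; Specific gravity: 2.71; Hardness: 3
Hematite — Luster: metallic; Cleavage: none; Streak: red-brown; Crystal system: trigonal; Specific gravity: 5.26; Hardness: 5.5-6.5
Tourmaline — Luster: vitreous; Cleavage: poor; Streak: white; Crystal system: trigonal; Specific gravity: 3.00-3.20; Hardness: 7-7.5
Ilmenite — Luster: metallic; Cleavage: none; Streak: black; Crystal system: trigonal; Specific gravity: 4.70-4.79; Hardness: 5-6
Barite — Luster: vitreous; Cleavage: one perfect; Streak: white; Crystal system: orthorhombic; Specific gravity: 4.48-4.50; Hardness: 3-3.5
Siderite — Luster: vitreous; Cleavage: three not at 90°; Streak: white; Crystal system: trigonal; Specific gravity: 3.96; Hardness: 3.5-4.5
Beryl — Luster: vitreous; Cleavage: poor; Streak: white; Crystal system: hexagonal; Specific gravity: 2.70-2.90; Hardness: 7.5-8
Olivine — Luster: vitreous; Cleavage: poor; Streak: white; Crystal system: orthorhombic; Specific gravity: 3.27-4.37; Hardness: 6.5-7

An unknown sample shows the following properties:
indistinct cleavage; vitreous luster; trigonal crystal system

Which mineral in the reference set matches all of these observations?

Tourmaline

Indistinct cleavage: narrows the field to Aragonite, Staurolite, Cassiterite, Sphene, Apatite, Tourmaline, Beryl, Olivine.
Vitreous luster is inconsistent with Cassiterite, Sphene.
Trigonal crystal system: Tourmaline remains.
Only Tourmaline satisfies all observations.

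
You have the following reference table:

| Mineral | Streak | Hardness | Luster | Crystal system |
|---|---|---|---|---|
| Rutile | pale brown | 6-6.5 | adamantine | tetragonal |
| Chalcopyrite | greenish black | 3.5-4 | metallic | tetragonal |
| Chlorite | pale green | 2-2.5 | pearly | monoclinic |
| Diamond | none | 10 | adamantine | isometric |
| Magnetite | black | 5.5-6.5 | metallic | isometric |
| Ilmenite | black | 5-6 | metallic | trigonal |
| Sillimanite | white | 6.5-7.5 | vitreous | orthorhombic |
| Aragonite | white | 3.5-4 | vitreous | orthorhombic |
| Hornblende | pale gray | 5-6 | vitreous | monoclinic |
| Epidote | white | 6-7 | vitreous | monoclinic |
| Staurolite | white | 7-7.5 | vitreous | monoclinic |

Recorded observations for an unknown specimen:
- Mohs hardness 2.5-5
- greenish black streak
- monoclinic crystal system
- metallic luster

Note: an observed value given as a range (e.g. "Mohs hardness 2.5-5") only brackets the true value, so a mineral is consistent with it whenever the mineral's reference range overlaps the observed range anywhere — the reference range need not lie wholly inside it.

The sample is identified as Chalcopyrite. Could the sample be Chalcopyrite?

No

Mohs hardness 2.5-5 — consistent with Chalcopyrite (hardness 3.5-4).
Greenish black streak — consistent with Chalcopyrite (greenish black streak).
Monoclinic crystal system — Chalcopyrite has tetragonal system; a mismatch.
Metallic luster — consistent with Chalcopyrite (metallic luster).
Crystal system alone is enough to reject Chalcopyrite.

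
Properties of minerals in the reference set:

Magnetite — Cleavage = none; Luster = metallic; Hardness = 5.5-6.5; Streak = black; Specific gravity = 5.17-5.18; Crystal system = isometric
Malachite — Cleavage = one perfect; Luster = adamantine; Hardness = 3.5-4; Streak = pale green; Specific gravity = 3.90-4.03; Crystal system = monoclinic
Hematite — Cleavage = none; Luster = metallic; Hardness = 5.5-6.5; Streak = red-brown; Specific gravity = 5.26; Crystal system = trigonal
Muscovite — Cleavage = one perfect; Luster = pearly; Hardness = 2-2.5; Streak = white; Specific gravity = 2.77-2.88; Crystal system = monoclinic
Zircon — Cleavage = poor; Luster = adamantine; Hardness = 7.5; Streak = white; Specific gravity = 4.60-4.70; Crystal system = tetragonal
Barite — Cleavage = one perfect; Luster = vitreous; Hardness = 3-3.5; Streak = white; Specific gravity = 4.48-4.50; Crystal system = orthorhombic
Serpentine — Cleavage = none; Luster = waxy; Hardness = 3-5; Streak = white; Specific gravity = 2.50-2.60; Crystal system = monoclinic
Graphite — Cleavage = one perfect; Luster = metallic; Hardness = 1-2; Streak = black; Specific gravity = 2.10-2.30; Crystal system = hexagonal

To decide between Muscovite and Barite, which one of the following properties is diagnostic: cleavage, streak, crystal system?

crystal system

Cleavage: both one perfect — shared.
Streak: both white — shared.
Crystal system: Muscovite monoclinic, Barite orthorhombic — different.
Only crystal system differs between Muscovite and Barite among the listed tests.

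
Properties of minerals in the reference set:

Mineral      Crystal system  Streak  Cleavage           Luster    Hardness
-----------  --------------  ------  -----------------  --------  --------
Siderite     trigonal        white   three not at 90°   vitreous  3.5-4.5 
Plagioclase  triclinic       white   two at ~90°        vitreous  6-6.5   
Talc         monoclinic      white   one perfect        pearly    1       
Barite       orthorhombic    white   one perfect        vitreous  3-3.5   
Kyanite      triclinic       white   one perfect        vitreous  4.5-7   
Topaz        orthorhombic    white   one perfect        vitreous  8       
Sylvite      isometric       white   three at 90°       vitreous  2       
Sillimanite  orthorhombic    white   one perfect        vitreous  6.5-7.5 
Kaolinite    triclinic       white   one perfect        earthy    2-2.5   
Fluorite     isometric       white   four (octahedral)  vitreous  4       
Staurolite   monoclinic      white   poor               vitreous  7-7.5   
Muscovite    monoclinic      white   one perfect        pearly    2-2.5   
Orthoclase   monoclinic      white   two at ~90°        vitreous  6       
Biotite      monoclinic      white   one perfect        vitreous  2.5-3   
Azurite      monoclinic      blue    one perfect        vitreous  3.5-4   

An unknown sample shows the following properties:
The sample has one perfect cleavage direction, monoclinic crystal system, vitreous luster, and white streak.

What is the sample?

One perfect cleavage direction is inconsistent with Siderite, Plagioclase, Sylvite, Fluorite, Staurolite, Orthoclase.
Monoclinic crystal system — Talc, Muscovite, Biotite, Azurite remain.
Vitreous luster is inconsistent with Talc, Muscovite.
White streak rules out Azurite.
Only Biotite satisfies all observations.

Biotite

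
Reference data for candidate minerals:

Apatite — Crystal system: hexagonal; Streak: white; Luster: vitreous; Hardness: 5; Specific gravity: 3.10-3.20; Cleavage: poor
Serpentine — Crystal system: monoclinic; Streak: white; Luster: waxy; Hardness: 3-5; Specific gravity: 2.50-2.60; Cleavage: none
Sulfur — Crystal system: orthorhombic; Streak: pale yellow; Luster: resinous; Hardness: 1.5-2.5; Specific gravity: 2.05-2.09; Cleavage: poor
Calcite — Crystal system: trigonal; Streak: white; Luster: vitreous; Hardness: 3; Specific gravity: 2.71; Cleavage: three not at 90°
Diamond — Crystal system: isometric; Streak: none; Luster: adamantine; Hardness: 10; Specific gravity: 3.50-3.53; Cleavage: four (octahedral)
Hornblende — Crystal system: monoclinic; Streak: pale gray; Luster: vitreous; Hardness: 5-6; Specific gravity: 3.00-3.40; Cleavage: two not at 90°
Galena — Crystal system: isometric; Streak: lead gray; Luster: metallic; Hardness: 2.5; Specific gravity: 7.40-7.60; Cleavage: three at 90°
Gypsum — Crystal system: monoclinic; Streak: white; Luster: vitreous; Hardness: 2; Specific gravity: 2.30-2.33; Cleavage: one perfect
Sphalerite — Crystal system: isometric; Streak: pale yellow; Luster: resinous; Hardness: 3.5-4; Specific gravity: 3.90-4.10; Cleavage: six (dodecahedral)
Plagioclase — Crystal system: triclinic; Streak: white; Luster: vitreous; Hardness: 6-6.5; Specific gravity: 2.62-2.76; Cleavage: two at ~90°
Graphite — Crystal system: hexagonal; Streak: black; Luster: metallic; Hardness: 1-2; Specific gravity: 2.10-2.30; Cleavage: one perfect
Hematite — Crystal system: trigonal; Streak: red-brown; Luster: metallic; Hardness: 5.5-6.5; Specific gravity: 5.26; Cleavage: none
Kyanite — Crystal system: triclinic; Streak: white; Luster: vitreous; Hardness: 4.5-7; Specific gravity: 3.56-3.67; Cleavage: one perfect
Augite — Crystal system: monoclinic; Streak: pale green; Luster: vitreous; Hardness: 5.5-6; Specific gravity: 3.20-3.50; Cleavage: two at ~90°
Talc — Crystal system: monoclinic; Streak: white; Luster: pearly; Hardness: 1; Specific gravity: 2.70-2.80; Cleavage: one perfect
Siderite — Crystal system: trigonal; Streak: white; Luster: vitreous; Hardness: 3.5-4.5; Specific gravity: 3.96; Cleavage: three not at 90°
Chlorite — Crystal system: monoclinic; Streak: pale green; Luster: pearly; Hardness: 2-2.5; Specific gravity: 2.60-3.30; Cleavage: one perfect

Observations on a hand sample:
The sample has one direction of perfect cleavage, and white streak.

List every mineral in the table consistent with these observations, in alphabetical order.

One direction of perfect cleavage: only Gypsum, Graphite, Kyanite, Talc, Chlorite remain.
White streak is inconsistent with Graphite, Chlorite.
Consistent with every observation: Gypsum, Kyanite, Talc.

Gypsum, Kyanite, Talc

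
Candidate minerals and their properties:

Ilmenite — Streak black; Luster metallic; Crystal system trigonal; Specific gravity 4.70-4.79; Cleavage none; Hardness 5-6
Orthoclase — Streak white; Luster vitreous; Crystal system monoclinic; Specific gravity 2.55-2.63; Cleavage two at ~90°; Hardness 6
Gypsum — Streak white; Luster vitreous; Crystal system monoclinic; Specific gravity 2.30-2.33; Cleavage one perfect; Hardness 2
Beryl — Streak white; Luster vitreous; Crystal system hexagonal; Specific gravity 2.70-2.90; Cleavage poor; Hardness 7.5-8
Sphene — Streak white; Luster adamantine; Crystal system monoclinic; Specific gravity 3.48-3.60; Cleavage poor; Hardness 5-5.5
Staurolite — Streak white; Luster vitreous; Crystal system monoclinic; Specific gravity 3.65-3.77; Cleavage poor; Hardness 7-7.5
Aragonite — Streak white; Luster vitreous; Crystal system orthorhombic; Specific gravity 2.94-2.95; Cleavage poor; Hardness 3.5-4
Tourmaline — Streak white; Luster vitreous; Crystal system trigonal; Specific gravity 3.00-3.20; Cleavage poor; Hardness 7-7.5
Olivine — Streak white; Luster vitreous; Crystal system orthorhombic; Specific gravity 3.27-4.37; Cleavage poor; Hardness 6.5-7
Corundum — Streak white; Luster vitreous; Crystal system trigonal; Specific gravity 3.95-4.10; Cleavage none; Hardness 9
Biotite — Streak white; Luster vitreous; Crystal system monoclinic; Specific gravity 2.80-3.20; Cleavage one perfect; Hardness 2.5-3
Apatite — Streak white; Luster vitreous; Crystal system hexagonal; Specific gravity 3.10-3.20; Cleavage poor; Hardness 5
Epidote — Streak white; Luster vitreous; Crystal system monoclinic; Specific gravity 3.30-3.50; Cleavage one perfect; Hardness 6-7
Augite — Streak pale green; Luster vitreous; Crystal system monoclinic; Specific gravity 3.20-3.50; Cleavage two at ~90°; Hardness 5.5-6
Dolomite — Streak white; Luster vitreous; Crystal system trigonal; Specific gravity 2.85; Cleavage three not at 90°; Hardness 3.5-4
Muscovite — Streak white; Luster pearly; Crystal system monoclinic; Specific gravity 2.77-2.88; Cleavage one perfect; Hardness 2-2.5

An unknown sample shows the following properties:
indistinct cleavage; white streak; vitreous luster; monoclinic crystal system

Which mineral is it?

Staurolite

Indistinct cleavage — Beryl, Sphene, Staurolite, Aragonite, Tourmaline, Olivine, Apatite remain.
White streak — consistent with all remaining minerals.
Vitreous luster eliminates Sphene.
Monoclinic crystal system — only Staurolite remains.
Staurolite is the sole remaining match.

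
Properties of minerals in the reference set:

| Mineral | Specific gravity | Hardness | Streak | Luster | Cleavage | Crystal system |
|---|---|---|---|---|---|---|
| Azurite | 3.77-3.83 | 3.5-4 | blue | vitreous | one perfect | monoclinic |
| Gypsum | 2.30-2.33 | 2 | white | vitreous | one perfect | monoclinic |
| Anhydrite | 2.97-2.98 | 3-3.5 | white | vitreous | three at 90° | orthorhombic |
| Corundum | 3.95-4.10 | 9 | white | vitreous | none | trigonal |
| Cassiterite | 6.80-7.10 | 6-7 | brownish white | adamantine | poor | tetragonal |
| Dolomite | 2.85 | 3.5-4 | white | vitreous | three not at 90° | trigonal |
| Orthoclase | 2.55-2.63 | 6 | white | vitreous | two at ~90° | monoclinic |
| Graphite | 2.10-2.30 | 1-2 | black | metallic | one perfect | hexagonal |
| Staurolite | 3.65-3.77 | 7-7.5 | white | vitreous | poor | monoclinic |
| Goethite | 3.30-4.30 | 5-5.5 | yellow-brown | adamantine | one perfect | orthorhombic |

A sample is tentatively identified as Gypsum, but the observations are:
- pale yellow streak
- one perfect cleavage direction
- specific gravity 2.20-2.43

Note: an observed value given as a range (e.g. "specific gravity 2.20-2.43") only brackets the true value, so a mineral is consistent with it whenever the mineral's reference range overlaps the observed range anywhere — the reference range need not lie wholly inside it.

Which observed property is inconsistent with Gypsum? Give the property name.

Pale yellow streak: Gypsum has white streak — inconsistent.
One perfect cleavage direction: Gypsum has cleavage one perfect — consistent.
Specific gravity 2.20-2.43: Gypsum has SG 2.30-2.33 — consistent.
Only the streak is inconsistent.

streak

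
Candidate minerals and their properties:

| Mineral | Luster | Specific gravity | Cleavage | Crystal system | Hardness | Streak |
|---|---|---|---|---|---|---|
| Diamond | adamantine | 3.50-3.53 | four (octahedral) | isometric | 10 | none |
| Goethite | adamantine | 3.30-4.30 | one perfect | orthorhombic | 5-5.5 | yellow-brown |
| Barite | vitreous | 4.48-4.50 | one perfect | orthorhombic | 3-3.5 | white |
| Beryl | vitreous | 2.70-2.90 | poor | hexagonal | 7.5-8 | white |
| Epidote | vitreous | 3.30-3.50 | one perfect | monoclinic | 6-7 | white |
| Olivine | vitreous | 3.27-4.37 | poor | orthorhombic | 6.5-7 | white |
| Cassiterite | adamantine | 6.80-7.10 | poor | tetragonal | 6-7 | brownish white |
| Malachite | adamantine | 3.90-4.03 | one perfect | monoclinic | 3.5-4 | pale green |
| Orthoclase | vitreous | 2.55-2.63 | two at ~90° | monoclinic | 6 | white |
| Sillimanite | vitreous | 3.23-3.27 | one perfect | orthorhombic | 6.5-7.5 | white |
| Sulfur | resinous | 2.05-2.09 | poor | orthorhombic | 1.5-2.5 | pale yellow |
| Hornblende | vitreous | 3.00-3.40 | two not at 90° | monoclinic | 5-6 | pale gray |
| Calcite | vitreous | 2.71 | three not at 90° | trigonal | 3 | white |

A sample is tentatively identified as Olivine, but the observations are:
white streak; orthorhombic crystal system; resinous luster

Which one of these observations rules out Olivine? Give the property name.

White streak: Olivine has white streak — within range.
Orthorhombic crystal system: Olivine has orthorhombic system — within range.
Resinous luster: Olivine has vitreous luster — outside the reference range.
The luster is the one property that does not fit.

luster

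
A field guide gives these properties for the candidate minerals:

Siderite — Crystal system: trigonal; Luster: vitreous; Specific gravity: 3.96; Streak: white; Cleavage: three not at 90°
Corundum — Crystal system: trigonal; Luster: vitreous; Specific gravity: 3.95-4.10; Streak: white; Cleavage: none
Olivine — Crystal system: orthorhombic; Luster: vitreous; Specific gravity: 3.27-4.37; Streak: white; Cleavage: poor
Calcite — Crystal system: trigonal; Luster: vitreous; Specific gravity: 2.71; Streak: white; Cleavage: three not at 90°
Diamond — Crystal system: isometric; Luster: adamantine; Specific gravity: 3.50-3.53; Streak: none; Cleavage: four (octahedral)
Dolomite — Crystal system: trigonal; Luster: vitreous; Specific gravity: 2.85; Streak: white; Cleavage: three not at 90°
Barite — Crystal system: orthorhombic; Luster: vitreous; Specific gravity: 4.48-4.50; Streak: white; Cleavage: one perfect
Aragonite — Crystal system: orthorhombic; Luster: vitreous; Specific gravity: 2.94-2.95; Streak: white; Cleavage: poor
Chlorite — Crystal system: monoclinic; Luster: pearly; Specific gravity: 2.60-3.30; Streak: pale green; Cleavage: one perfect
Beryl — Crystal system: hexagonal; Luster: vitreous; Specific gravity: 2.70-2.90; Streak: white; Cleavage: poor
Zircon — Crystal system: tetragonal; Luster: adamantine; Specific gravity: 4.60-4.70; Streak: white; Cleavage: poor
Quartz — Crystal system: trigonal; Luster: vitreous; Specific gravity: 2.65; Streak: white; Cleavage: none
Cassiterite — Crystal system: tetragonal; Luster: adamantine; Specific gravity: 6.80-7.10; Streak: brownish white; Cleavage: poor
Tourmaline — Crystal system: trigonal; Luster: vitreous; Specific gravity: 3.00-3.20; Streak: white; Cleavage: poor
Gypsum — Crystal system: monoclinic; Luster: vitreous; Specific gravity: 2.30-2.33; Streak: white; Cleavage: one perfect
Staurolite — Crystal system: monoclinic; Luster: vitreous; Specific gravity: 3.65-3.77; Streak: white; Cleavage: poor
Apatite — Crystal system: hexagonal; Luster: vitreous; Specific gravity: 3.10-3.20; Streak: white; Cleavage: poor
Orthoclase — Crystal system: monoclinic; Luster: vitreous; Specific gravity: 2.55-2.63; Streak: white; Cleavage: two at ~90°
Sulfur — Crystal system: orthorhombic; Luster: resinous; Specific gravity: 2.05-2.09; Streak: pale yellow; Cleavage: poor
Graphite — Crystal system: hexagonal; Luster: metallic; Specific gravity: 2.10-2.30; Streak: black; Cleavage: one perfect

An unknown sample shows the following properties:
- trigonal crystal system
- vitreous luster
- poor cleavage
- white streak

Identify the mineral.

Tourmaline

Trigonal crystal system — Siderite, Corundum, Calcite, Dolomite, Quartz, Tourmaline remain.
Vitreous luster — consistent with all remaining minerals.
Poor cleavage — leaves Tourmaline.
White streak — no further eliminations.
Only Tourmaline satisfies all observations.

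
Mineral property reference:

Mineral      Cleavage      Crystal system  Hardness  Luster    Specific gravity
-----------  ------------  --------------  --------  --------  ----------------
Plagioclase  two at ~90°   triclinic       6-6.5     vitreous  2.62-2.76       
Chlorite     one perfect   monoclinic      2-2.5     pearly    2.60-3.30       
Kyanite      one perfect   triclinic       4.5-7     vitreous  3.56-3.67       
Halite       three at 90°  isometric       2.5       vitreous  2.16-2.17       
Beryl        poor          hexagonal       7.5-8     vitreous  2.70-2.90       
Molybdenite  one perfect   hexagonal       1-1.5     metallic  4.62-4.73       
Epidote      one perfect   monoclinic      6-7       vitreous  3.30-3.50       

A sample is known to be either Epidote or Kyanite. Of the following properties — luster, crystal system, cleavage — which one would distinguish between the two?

crystal system

Luster: both vitreous — shared.
Crystal system: Epidote monoclinic, Kyanite triclinic — these differ.
Cleavage: both one perfect — shared.
Of the listed properties, crystal system is the one that separates them.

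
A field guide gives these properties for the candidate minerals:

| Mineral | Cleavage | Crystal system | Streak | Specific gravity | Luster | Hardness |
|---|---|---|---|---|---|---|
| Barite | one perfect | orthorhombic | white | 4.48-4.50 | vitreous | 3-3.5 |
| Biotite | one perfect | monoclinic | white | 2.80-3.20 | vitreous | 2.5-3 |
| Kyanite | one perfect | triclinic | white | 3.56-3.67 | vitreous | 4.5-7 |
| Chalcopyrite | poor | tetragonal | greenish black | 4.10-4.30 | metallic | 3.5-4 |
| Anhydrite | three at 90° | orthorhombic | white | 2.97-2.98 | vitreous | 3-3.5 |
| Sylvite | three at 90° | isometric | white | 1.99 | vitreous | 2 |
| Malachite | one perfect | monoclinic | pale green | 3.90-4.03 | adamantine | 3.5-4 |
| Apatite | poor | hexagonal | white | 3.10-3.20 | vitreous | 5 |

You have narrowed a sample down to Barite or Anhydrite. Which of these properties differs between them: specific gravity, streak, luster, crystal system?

Specific gravity: Barite 4.48-4.50, Anhydrite 2.97-2.98 — these differ.
Streak: both white — shared.
Luster: both vitreous — shared.
Crystal system: both orthorhombic — shared.
Specific gravity is the diagnostic property here.

specific gravity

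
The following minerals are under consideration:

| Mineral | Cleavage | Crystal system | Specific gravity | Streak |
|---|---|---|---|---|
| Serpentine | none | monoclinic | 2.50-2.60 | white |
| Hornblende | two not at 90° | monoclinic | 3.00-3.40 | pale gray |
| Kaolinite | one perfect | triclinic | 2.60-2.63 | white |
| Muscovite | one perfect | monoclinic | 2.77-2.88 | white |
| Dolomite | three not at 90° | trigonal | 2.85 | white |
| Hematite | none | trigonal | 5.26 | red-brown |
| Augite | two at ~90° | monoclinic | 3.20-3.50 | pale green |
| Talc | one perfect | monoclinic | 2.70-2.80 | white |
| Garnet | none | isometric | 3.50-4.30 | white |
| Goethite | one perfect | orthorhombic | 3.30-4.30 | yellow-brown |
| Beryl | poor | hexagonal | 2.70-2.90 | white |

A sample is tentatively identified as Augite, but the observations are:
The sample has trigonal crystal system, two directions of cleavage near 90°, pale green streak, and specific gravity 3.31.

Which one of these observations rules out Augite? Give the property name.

crystal system

Trigonal crystal system: Augite has monoclinic system — inconsistent.
Two directions of cleavage near 90°: Augite has cleavage two at ~90° — matches.
Pale green streak: Augite has pale green streak — matches.
Specific gravity 3.31: Augite has SG 3.20-3.50 — matches.
Everything matches except the crystal system.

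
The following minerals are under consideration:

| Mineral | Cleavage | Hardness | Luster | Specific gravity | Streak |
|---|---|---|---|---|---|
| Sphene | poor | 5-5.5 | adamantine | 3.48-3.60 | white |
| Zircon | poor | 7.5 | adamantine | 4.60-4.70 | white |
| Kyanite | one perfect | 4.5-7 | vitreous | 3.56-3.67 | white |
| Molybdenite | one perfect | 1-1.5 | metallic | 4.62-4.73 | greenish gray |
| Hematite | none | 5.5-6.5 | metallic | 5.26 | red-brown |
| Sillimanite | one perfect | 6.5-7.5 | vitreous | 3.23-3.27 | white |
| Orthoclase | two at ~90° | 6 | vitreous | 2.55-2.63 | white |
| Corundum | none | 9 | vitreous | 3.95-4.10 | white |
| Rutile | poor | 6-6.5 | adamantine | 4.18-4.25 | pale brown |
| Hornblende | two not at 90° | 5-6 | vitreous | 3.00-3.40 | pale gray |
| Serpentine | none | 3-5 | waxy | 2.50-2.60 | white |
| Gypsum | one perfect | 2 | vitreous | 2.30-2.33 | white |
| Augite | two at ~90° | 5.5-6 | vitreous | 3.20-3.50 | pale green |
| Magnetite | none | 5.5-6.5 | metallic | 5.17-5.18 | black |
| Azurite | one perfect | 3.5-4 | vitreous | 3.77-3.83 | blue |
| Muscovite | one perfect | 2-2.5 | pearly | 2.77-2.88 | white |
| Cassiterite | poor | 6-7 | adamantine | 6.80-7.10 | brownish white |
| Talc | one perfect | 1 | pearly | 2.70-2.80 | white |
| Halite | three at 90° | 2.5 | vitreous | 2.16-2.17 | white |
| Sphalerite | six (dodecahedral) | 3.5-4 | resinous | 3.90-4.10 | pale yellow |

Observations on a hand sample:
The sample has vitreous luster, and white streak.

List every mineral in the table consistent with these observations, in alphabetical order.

Corundum, Gypsum, Halite, Kyanite, Orthoclase, Sillimanite

Vitreous luster — only Kyanite, Sillimanite, Orthoclase, Corundum, Hornblende, Gypsum, Augite, Azurite, Halite remain.
White streak excludes Hornblende, Augite, Azurite.
Remaining candidates: Corundum, Gypsum, Halite, Kyanite, Orthoclase, Sillimanite.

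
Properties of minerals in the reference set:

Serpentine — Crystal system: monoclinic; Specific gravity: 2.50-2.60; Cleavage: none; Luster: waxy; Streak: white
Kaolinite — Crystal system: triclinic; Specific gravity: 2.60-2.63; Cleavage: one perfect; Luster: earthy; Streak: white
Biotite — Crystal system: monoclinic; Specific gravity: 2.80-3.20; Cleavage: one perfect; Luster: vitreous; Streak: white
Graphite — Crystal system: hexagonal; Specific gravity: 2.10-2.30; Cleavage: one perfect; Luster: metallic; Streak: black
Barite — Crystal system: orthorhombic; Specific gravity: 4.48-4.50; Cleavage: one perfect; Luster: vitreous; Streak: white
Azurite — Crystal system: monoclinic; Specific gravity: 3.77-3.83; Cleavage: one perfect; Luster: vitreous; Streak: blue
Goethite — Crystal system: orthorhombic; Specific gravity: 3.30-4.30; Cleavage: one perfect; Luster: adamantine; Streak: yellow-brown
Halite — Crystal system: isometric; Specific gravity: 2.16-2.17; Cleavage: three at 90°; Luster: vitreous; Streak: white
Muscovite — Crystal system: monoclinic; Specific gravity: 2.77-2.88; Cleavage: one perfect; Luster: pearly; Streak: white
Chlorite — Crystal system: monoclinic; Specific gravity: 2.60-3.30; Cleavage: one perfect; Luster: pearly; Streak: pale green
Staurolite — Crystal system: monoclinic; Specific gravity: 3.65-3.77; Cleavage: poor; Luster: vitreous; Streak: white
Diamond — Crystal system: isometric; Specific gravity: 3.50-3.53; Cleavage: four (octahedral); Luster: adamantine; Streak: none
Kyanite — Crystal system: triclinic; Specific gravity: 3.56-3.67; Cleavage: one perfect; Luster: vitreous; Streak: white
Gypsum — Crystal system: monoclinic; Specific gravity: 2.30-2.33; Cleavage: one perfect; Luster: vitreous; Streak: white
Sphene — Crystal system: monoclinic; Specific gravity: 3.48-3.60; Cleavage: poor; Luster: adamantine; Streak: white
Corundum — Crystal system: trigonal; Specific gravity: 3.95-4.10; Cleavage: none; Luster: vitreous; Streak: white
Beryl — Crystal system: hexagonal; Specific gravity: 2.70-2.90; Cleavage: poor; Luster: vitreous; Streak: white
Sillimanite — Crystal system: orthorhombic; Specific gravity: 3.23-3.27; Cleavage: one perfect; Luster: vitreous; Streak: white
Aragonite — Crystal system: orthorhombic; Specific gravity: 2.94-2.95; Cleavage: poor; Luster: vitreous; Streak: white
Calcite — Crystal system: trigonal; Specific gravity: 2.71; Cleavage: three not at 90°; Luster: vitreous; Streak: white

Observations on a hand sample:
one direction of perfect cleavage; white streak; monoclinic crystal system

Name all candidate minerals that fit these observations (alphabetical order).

Biotite, Gypsum, Muscovite

One direction of perfect cleavage: narrows the field to Kaolinite, Biotite, Graphite, Barite, Azurite, Goethite, Muscovite, Chlorite, Kyanite, Gypsum, Sillimanite.
White streak rules out Graphite, Azurite, Goethite, Chlorite.
Monoclinic crystal system: leaves Biotite, Muscovite, Gypsum.
The minerals that satisfy all observations are Biotite, Gypsum, Muscovite.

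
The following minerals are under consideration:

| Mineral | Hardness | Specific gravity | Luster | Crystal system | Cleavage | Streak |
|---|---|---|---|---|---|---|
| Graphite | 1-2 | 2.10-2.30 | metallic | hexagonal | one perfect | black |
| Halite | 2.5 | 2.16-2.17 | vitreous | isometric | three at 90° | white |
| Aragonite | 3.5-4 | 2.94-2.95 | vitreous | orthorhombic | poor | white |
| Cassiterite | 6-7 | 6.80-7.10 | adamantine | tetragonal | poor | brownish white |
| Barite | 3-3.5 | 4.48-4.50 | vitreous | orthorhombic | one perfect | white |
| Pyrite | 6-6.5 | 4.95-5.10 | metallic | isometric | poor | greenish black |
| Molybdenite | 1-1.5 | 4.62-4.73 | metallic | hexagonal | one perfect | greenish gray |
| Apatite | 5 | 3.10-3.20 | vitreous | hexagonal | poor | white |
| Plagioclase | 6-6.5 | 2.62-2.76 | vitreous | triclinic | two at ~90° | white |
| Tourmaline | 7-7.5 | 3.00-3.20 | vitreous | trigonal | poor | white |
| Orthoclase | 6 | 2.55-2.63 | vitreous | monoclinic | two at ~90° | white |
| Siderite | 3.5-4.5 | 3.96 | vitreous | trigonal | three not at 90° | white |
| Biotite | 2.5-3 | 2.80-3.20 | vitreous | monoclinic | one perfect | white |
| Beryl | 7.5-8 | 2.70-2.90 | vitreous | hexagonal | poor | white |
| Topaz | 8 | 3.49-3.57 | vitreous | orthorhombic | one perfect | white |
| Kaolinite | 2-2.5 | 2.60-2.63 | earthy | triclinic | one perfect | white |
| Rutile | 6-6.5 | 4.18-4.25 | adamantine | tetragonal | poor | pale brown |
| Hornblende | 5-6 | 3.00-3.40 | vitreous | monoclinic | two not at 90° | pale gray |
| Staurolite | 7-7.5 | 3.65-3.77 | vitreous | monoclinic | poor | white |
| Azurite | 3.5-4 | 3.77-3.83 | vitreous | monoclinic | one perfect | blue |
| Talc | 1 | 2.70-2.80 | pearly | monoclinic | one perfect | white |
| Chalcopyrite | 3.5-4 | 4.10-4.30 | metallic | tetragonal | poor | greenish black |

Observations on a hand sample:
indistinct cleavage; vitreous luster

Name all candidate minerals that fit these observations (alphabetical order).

Apatite, Aragonite, Beryl, Staurolite, Tourmaline

Indistinct cleavage — Aragonite, Cassiterite, Pyrite, Apatite, Tourmaline, Beryl, Rutile, Staurolite, Chalcopyrite remain.
Vitreous luster is inconsistent with Cassiterite, Pyrite, Rutile, Chalcopyrite.
Remaining candidates: Apatite, Aragonite, Beryl, Staurolite, Tourmaline.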